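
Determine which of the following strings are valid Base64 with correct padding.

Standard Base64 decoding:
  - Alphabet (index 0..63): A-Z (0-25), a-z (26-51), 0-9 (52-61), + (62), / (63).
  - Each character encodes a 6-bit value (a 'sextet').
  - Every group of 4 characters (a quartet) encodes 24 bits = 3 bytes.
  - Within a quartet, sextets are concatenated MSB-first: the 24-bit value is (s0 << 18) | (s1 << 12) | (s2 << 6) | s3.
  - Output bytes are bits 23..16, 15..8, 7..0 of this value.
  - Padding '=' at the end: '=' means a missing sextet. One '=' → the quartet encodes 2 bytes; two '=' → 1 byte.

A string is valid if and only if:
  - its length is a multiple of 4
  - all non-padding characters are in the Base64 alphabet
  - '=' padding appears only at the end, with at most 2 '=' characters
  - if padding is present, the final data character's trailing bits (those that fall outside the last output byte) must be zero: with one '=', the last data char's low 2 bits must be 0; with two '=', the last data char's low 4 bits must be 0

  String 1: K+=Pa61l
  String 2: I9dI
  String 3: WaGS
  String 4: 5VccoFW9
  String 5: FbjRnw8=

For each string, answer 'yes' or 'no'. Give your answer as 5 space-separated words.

Answer: no yes yes yes yes

Derivation:
String 1: 'K+=Pa61l' → invalid (bad char(s): ['=']; '=' in middle)
String 2: 'I9dI' → valid
String 3: 'WaGS' → valid
String 4: '5VccoFW9' → valid
String 5: 'FbjRnw8=' → valid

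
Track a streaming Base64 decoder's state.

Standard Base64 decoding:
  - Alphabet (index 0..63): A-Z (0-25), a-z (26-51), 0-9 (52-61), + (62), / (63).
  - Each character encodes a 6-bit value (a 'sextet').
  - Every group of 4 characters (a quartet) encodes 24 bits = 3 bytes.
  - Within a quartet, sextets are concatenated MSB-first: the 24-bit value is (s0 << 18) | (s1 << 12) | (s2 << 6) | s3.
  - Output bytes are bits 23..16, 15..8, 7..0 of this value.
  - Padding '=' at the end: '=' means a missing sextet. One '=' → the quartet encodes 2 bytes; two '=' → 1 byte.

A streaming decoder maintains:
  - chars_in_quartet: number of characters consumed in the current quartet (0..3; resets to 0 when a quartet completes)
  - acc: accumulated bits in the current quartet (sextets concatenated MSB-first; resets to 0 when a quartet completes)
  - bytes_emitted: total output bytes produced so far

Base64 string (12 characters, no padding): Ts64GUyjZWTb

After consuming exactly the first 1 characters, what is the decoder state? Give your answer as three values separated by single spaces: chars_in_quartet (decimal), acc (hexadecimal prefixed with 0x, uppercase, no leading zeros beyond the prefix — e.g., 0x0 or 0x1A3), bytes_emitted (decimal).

After char 0 ('T'=19): chars_in_quartet=1 acc=0x13 bytes_emitted=0

Answer: 1 0x13 0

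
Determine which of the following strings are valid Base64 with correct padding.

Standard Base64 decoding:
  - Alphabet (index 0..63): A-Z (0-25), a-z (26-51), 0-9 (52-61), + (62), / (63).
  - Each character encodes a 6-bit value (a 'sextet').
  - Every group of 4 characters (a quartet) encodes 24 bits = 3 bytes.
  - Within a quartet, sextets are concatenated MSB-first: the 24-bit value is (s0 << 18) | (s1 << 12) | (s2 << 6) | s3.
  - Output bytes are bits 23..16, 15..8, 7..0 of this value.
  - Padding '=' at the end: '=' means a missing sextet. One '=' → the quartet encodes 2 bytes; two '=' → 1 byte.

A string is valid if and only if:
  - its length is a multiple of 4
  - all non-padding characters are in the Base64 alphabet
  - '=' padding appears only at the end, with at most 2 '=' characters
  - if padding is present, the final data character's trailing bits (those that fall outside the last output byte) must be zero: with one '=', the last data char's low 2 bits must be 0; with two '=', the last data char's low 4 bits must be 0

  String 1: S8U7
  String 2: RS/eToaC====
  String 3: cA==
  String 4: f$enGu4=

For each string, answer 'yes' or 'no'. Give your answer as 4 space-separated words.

String 1: 'S8U7' → valid
String 2: 'RS/eToaC====' → invalid (4 pad chars (max 2))
String 3: 'cA==' → valid
String 4: 'f$enGu4=' → invalid (bad char(s): ['$'])

Answer: yes no yes no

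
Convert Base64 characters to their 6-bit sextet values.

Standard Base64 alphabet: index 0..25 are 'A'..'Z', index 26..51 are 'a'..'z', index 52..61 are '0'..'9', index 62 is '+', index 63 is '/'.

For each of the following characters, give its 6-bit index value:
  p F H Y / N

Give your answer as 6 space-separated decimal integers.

'p': a..z range, 26 + ord('p') − ord('a') = 41
'F': A..Z range, ord('F') − ord('A') = 5
'H': A..Z range, ord('H') − ord('A') = 7
'Y': A..Z range, ord('Y') − ord('A') = 24
'/': index 63
'N': A..Z range, ord('N') − ord('A') = 13

Answer: 41 5 7 24 63 13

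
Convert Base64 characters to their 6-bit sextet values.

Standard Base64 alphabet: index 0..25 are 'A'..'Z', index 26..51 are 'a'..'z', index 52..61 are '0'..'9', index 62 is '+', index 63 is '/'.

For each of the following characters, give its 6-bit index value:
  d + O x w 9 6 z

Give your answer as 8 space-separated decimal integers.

'd': a..z range, 26 + ord('d') − ord('a') = 29
'+': index 62
'O': A..Z range, ord('O') − ord('A') = 14
'x': a..z range, 26 + ord('x') − ord('a') = 49
'w': a..z range, 26 + ord('w') − ord('a') = 48
'9': 0..9 range, 52 + ord('9') − ord('0') = 61
'6': 0..9 range, 52 + ord('6') − ord('0') = 58
'z': a..z range, 26 + ord('z') − ord('a') = 51

Answer: 29 62 14 49 48 61 58 51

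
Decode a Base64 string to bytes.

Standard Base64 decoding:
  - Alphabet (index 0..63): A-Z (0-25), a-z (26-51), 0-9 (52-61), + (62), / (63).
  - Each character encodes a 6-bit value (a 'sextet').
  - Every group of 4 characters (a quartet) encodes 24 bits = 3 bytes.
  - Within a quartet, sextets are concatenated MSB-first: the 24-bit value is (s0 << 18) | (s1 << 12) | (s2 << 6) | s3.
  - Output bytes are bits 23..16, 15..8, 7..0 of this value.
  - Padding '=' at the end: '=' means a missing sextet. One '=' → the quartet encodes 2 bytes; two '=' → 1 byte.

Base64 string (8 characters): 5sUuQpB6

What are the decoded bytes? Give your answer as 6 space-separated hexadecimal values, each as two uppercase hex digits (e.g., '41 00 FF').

After char 0 ('5'=57): chars_in_quartet=1 acc=0x39 bytes_emitted=0
After char 1 ('s'=44): chars_in_quartet=2 acc=0xE6C bytes_emitted=0
After char 2 ('U'=20): chars_in_quartet=3 acc=0x39B14 bytes_emitted=0
After char 3 ('u'=46): chars_in_quartet=4 acc=0xE6C52E -> emit E6 C5 2E, reset; bytes_emitted=3
After char 4 ('Q'=16): chars_in_quartet=1 acc=0x10 bytes_emitted=3
After char 5 ('p'=41): chars_in_quartet=2 acc=0x429 bytes_emitted=3
After char 6 ('B'=1): chars_in_quartet=3 acc=0x10A41 bytes_emitted=3
After char 7 ('6'=58): chars_in_quartet=4 acc=0x42907A -> emit 42 90 7A, reset; bytes_emitted=6

Answer: E6 C5 2E 42 90 7A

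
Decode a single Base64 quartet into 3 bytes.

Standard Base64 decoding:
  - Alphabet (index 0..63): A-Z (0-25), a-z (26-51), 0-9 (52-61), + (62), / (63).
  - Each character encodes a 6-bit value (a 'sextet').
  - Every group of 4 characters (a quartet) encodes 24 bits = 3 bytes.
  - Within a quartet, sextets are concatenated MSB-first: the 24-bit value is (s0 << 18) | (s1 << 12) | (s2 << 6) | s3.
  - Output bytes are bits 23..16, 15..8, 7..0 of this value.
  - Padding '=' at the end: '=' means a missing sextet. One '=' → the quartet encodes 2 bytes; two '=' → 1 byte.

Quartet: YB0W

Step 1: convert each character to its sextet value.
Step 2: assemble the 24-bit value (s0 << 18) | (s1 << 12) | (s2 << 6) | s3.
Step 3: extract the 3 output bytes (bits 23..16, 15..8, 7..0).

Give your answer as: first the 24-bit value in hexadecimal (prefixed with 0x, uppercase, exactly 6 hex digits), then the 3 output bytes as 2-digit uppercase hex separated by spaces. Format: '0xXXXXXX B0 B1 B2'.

Answer: 0x601D16 60 1D 16

Derivation:
Sextets: Y=24, B=1, 0=52, W=22
24-bit: (24<<18) | (1<<12) | (52<<6) | 22
      = 0x600000 | 0x001000 | 0x000D00 | 0x000016
      = 0x601D16
Bytes: (v>>16)&0xFF=60, (v>>8)&0xFF=1D, v&0xFF=16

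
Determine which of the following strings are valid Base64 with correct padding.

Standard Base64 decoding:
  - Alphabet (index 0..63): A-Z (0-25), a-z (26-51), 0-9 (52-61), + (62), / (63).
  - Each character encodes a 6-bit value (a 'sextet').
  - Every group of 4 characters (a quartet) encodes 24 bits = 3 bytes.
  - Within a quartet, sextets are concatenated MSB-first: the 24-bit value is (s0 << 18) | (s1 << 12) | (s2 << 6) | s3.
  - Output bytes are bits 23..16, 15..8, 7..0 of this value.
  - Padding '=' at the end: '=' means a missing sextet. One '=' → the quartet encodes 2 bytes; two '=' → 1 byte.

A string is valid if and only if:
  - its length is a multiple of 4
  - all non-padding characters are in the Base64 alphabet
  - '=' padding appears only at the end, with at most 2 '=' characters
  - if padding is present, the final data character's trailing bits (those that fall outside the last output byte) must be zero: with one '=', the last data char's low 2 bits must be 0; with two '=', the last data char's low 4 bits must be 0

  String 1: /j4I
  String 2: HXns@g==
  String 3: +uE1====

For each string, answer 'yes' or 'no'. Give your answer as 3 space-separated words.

String 1: '/j4I' → valid
String 2: 'HXns@g==' → invalid (bad char(s): ['@'])
String 3: '+uE1====' → invalid (4 pad chars (max 2))

Answer: yes no no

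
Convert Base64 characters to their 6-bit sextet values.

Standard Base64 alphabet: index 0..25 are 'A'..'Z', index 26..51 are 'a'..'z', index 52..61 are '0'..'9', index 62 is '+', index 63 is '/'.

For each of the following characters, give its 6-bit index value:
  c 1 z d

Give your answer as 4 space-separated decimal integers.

'c': a..z range, 26 + ord('c') − ord('a') = 28
'1': 0..9 range, 52 + ord('1') − ord('0') = 53
'z': a..z range, 26 + ord('z') − ord('a') = 51
'd': a..z range, 26 + ord('d') − ord('a') = 29

Answer: 28 53 51 29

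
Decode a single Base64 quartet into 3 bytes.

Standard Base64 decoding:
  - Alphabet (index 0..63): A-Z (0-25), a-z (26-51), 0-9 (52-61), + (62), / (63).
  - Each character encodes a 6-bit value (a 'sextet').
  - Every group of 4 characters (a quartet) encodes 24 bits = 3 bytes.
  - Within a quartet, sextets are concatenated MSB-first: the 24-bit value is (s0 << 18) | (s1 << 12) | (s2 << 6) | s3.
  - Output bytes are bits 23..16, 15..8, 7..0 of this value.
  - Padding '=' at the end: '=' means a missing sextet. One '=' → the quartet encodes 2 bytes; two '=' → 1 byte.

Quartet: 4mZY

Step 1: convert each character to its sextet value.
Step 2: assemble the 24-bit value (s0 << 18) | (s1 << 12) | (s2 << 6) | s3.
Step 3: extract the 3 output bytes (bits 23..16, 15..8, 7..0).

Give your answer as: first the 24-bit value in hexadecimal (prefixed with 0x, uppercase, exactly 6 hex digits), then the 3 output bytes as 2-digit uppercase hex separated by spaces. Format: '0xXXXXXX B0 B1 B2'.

Answer: 0xE26658 E2 66 58

Derivation:
Sextets: 4=56, m=38, Z=25, Y=24
24-bit: (56<<18) | (38<<12) | (25<<6) | 24
      = 0xE00000 | 0x026000 | 0x000640 | 0x000018
      = 0xE26658
Bytes: (v>>16)&0xFF=E2, (v>>8)&0xFF=66, v&0xFF=58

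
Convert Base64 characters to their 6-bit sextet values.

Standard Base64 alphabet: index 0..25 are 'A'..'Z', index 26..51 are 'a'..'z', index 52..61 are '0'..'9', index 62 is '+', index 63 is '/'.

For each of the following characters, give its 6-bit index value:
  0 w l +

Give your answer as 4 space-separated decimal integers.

'0': 0..9 range, 52 + ord('0') − ord('0') = 52
'w': a..z range, 26 + ord('w') − ord('a') = 48
'l': a..z range, 26 + ord('l') − ord('a') = 37
'+': index 62

Answer: 52 48 37 62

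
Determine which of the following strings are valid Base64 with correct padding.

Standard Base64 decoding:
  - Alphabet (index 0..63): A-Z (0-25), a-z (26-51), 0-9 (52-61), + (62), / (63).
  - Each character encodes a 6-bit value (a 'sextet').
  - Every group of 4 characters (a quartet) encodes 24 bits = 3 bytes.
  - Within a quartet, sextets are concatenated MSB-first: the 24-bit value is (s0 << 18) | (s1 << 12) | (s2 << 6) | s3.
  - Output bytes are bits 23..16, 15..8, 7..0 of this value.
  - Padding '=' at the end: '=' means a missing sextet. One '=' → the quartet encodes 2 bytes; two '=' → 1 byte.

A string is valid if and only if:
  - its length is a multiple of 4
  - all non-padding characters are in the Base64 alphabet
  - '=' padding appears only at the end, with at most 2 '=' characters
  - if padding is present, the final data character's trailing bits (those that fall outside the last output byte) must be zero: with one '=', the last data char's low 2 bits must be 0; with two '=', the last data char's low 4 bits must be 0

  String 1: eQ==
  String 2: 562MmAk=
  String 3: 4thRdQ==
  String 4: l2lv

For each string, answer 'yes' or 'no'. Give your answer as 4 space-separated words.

Answer: yes yes yes yes

Derivation:
String 1: 'eQ==' → valid
String 2: '562MmAk=' → valid
String 3: '4thRdQ==' → valid
String 4: 'l2lv' → valid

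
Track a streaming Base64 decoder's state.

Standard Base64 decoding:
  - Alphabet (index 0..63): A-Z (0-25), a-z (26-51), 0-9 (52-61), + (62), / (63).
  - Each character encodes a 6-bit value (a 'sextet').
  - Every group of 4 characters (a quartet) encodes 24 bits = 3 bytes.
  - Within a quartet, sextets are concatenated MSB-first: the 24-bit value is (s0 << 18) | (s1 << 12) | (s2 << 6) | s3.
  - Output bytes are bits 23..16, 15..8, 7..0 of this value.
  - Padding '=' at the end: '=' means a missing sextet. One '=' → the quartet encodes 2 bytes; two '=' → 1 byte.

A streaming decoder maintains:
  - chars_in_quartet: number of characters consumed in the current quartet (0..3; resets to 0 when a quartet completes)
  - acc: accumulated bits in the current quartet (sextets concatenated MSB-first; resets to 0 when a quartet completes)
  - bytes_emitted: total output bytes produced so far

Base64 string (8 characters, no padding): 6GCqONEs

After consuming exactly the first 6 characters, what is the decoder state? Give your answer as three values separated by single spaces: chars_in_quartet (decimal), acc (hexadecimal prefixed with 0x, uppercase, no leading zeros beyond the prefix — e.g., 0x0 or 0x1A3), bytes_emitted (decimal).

Answer: 2 0x38D 3

Derivation:
After char 0 ('6'=58): chars_in_quartet=1 acc=0x3A bytes_emitted=0
After char 1 ('G'=6): chars_in_quartet=2 acc=0xE86 bytes_emitted=0
After char 2 ('C'=2): chars_in_quartet=3 acc=0x3A182 bytes_emitted=0
After char 3 ('q'=42): chars_in_quartet=4 acc=0xE860AA -> emit E8 60 AA, reset; bytes_emitted=3
After char 4 ('O'=14): chars_in_quartet=1 acc=0xE bytes_emitted=3
After char 5 ('N'=13): chars_in_quartet=2 acc=0x38D bytes_emitted=3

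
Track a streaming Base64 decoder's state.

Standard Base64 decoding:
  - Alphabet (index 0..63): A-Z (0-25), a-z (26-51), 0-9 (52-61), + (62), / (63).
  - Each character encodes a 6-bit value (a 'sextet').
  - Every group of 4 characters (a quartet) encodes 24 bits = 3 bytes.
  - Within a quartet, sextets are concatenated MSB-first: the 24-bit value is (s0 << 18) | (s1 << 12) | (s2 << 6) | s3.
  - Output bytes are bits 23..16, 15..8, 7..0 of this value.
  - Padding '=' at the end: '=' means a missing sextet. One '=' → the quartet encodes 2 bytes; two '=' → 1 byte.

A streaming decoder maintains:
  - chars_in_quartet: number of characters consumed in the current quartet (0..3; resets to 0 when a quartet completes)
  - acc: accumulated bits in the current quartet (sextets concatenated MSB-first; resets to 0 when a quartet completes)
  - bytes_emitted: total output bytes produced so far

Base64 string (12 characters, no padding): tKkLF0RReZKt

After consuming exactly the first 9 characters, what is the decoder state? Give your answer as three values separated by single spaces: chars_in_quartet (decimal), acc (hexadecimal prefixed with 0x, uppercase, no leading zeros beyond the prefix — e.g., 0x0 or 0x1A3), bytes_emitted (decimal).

Answer: 1 0x1E 6

Derivation:
After char 0 ('t'=45): chars_in_quartet=1 acc=0x2D bytes_emitted=0
After char 1 ('K'=10): chars_in_quartet=2 acc=0xB4A bytes_emitted=0
After char 2 ('k'=36): chars_in_quartet=3 acc=0x2D2A4 bytes_emitted=0
After char 3 ('L'=11): chars_in_quartet=4 acc=0xB4A90B -> emit B4 A9 0B, reset; bytes_emitted=3
After char 4 ('F'=5): chars_in_quartet=1 acc=0x5 bytes_emitted=3
After char 5 ('0'=52): chars_in_quartet=2 acc=0x174 bytes_emitted=3
After char 6 ('R'=17): chars_in_quartet=3 acc=0x5D11 bytes_emitted=3
After char 7 ('R'=17): chars_in_quartet=4 acc=0x174451 -> emit 17 44 51, reset; bytes_emitted=6
After char 8 ('e'=30): chars_in_quartet=1 acc=0x1E bytes_emitted=6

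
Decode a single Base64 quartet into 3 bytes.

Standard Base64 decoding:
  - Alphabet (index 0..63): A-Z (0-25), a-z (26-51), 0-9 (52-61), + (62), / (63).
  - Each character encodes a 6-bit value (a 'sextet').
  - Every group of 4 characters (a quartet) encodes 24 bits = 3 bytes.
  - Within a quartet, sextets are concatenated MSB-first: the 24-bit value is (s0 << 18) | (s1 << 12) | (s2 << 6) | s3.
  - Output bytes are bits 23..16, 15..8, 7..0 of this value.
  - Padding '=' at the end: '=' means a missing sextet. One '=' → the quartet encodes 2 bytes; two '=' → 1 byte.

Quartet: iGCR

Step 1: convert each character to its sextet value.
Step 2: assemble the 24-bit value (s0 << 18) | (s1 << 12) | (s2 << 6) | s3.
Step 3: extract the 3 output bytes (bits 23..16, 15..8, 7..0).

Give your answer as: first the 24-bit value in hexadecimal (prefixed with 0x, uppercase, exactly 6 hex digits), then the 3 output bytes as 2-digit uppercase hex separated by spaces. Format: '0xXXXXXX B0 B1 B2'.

Answer: 0x886091 88 60 91

Derivation:
Sextets: i=34, G=6, C=2, R=17
24-bit: (34<<18) | (6<<12) | (2<<6) | 17
      = 0x880000 | 0x006000 | 0x000080 | 0x000011
      = 0x886091
Bytes: (v>>16)&0xFF=88, (v>>8)&0xFF=60, v&0xFF=91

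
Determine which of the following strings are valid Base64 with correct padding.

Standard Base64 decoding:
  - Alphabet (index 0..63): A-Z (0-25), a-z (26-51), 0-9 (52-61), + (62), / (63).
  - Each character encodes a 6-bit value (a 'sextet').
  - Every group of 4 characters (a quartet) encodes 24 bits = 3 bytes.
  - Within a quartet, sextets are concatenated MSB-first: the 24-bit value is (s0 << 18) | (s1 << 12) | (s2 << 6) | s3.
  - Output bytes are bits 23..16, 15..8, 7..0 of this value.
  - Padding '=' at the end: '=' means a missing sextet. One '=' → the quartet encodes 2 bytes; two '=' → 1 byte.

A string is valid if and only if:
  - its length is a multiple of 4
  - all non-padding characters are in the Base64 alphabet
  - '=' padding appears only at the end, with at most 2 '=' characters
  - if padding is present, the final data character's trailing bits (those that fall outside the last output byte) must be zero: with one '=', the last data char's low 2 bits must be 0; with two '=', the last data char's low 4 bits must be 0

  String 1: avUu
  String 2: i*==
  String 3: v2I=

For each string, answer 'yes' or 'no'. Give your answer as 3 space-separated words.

Answer: yes no yes

Derivation:
String 1: 'avUu' → valid
String 2: 'i*==' → invalid (bad char(s): ['*'])
String 3: 'v2I=' → valid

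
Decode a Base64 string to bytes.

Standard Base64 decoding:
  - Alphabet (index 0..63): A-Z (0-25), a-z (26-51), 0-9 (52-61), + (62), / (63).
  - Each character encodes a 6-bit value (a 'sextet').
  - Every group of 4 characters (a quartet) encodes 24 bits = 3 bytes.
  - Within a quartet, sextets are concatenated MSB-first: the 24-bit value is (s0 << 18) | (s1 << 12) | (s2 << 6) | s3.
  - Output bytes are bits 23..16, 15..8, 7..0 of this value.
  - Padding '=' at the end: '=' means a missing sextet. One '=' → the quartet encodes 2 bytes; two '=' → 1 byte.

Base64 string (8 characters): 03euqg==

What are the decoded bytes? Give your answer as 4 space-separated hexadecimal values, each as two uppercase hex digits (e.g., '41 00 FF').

After char 0 ('0'=52): chars_in_quartet=1 acc=0x34 bytes_emitted=0
After char 1 ('3'=55): chars_in_quartet=2 acc=0xD37 bytes_emitted=0
After char 2 ('e'=30): chars_in_quartet=3 acc=0x34DDE bytes_emitted=0
After char 3 ('u'=46): chars_in_quartet=4 acc=0xD377AE -> emit D3 77 AE, reset; bytes_emitted=3
After char 4 ('q'=42): chars_in_quartet=1 acc=0x2A bytes_emitted=3
After char 5 ('g'=32): chars_in_quartet=2 acc=0xAA0 bytes_emitted=3
Padding '==': partial quartet acc=0xAA0 -> emit AA; bytes_emitted=4

Answer: D3 77 AE AA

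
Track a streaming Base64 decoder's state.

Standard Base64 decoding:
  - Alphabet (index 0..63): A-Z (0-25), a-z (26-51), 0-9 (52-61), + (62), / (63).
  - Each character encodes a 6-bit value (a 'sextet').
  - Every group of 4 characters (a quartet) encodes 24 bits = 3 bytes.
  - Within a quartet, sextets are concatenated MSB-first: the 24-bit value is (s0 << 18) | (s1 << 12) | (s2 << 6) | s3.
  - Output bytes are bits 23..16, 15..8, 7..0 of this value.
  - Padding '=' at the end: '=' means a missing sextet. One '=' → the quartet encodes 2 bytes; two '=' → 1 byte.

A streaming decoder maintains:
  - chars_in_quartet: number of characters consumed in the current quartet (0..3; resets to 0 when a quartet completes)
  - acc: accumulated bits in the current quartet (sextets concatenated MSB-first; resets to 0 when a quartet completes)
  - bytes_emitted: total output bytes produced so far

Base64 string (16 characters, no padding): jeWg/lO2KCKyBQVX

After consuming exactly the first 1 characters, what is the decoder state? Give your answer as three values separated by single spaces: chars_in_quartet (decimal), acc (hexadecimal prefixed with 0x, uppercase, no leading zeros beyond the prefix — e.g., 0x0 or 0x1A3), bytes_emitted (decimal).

After char 0 ('j'=35): chars_in_quartet=1 acc=0x23 bytes_emitted=0

Answer: 1 0x23 0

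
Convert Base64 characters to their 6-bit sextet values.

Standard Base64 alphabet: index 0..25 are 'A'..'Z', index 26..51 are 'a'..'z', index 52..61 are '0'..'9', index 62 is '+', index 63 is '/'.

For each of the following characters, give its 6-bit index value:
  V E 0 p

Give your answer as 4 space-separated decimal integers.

'V': A..Z range, ord('V') − ord('A') = 21
'E': A..Z range, ord('E') − ord('A') = 4
'0': 0..9 range, 52 + ord('0') − ord('0') = 52
'p': a..z range, 26 + ord('p') − ord('a') = 41

Answer: 21 4 52 41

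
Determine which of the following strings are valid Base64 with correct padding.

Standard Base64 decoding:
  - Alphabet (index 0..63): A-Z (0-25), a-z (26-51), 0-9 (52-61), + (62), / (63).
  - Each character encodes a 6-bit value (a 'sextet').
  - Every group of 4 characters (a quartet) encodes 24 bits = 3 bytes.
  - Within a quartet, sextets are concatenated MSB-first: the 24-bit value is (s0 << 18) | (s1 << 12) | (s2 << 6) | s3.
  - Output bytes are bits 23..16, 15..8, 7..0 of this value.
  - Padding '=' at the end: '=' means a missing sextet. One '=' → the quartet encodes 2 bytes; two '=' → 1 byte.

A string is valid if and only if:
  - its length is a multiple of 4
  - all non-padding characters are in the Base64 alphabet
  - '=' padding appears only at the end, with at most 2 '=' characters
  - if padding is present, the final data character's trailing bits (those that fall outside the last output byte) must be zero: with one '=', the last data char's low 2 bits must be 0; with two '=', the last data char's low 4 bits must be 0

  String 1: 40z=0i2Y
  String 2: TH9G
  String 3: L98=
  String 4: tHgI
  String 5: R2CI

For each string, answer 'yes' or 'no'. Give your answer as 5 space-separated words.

String 1: '40z=0i2Y' → invalid (bad char(s): ['=']; '=' in middle)
String 2: 'TH9G' → valid
String 3: 'L98=' → valid
String 4: 'tHgI' → valid
String 5: 'R2CI' → valid

Answer: no yes yes yes yes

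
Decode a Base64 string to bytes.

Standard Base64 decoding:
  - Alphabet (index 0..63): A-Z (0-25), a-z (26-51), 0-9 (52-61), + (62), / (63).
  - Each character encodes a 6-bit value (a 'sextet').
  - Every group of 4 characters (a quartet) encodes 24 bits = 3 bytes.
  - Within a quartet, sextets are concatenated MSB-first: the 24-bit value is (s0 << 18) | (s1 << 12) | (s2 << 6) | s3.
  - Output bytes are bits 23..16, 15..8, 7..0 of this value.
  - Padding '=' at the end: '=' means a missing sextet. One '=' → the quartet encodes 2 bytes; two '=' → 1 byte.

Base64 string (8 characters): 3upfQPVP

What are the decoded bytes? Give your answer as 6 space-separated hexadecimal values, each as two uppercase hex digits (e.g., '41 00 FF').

Answer: DE EA 5F 40 F5 4F

Derivation:
After char 0 ('3'=55): chars_in_quartet=1 acc=0x37 bytes_emitted=0
After char 1 ('u'=46): chars_in_quartet=2 acc=0xDEE bytes_emitted=0
After char 2 ('p'=41): chars_in_quartet=3 acc=0x37BA9 bytes_emitted=0
After char 3 ('f'=31): chars_in_quartet=4 acc=0xDEEA5F -> emit DE EA 5F, reset; bytes_emitted=3
After char 4 ('Q'=16): chars_in_quartet=1 acc=0x10 bytes_emitted=3
After char 5 ('P'=15): chars_in_quartet=2 acc=0x40F bytes_emitted=3
After char 6 ('V'=21): chars_in_quartet=3 acc=0x103D5 bytes_emitted=3
After char 7 ('P'=15): chars_in_quartet=4 acc=0x40F54F -> emit 40 F5 4F, reset; bytes_emitted=6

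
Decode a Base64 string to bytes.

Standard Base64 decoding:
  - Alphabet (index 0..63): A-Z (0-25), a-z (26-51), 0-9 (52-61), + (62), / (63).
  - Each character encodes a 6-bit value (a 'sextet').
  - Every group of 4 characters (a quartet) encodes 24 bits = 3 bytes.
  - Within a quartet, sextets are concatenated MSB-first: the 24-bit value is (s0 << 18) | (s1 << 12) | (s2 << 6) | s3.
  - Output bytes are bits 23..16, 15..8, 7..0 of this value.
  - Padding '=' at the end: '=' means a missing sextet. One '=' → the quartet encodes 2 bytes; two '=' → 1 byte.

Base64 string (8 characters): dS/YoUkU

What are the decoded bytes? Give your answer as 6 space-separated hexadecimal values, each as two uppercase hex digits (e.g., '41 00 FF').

Answer: 75 2F D8 A1 49 14

Derivation:
After char 0 ('d'=29): chars_in_quartet=1 acc=0x1D bytes_emitted=0
After char 1 ('S'=18): chars_in_quartet=2 acc=0x752 bytes_emitted=0
After char 2 ('/'=63): chars_in_quartet=3 acc=0x1D4BF bytes_emitted=0
After char 3 ('Y'=24): chars_in_quartet=4 acc=0x752FD8 -> emit 75 2F D8, reset; bytes_emitted=3
After char 4 ('o'=40): chars_in_quartet=1 acc=0x28 bytes_emitted=3
After char 5 ('U'=20): chars_in_quartet=2 acc=0xA14 bytes_emitted=3
After char 6 ('k'=36): chars_in_quartet=3 acc=0x28524 bytes_emitted=3
After char 7 ('U'=20): chars_in_quartet=4 acc=0xA14914 -> emit A1 49 14, reset; bytes_emitted=6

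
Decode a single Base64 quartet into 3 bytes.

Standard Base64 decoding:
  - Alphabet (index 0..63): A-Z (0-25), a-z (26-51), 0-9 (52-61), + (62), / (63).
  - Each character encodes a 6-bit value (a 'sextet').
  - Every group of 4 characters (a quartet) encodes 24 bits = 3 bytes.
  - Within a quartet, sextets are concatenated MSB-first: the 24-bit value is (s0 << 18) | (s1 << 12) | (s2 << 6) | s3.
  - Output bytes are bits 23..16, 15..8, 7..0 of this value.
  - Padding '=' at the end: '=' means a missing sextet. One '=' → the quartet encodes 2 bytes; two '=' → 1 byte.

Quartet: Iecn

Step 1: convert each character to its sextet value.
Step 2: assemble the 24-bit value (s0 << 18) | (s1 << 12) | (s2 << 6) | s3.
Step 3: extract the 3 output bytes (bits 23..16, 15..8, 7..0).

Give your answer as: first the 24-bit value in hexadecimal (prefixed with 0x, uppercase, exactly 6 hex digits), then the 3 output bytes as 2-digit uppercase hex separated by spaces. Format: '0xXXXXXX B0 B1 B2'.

Answer: 0x21E727 21 E7 27

Derivation:
Sextets: I=8, e=30, c=28, n=39
24-bit: (8<<18) | (30<<12) | (28<<6) | 39
      = 0x200000 | 0x01E000 | 0x000700 | 0x000027
      = 0x21E727
Bytes: (v>>16)&0xFF=21, (v>>8)&0xFF=E7, v&0xFF=27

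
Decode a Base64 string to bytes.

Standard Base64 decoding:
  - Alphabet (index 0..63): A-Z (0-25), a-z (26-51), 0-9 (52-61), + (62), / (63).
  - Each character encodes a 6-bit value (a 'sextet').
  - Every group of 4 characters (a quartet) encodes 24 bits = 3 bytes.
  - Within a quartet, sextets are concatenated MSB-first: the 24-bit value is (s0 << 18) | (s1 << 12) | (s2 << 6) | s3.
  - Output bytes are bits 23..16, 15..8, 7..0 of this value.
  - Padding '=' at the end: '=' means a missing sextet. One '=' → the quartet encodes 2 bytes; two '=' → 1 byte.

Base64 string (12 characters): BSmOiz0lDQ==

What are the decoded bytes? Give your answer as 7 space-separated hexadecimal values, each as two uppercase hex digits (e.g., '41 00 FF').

Answer: 05 29 8E 8B 3D 25 0D

Derivation:
After char 0 ('B'=1): chars_in_quartet=1 acc=0x1 bytes_emitted=0
After char 1 ('S'=18): chars_in_quartet=2 acc=0x52 bytes_emitted=0
After char 2 ('m'=38): chars_in_quartet=3 acc=0x14A6 bytes_emitted=0
After char 3 ('O'=14): chars_in_quartet=4 acc=0x5298E -> emit 05 29 8E, reset; bytes_emitted=3
After char 4 ('i'=34): chars_in_quartet=1 acc=0x22 bytes_emitted=3
After char 5 ('z'=51): chars_in_quartet=2 acc=0x8B3 bytes_emitted=3
After char 6 ('0'=52): chars_in_quartet=3 acc=0x22CF4 bytes_emitted=3
After char 7 ('l'=37): chars_in_quartet=4 acc=0x8B3D25 -> emit 8B 3D 25, reset; bytes_emitted=6
After char 8 ('D'=3): chars_in_quartet=1 acc=0x3 bytes_emitted=6
After char 9 ('Q'=16): chars_in_quartet=2 acc=0xD0 bytes_emitted=6
Padding '==': partial quartet acc=0xD0 -> emit 0D; bytes_emitted=7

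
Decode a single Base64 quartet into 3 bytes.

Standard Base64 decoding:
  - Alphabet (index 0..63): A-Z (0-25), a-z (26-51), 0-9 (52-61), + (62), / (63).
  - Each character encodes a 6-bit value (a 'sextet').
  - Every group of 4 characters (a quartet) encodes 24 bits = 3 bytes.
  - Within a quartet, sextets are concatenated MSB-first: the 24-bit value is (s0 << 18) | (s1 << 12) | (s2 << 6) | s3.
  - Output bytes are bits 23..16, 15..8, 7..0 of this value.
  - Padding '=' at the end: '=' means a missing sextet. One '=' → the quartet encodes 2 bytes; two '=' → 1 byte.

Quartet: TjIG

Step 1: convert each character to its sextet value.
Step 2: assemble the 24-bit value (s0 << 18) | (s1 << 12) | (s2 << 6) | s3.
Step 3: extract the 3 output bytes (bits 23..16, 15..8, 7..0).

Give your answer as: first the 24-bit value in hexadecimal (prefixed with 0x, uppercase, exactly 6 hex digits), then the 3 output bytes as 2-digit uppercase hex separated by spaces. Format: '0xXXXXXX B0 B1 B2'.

Sextets: T=19, j=35, I=8, G=6
24-bit: (19<<18) | (35<<12) | (8<<6) | 6
      = 0x4C0000 | 0x023000 | 0x000200 | 0x000006
      = 0x4E3206
Bytes: (v>>16)&0xFF=4E, (v>>8)&0xFF=32, v&0xFF=06

Answer: 0x4E3206 4E 32 06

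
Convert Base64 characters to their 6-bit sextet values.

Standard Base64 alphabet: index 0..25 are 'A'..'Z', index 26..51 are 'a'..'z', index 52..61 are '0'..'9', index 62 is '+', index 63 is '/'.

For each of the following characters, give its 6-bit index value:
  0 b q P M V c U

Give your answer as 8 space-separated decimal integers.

Answer: 52 27 42 15 12 21 28 20

Derivation:
'0': 0..9 range, 52 + ord('0') − ord('0') = 52
'b': a..z range, 26 + ord('b') − ord('a') = 27
'q': a..z range, 26 + ord('q') − ord('a') = 42
'P': A..Z range, ord('P') − ord('A') = 15
'M': A..Z range, ord('M') − ord('A') = 12
'V': A..Z range, ord('V') − ord('A') = 21
'c': a..z range, 26 + ord('c') − ord('a') = 28
'U': A..Z range, ord('U') − ord('A') = 20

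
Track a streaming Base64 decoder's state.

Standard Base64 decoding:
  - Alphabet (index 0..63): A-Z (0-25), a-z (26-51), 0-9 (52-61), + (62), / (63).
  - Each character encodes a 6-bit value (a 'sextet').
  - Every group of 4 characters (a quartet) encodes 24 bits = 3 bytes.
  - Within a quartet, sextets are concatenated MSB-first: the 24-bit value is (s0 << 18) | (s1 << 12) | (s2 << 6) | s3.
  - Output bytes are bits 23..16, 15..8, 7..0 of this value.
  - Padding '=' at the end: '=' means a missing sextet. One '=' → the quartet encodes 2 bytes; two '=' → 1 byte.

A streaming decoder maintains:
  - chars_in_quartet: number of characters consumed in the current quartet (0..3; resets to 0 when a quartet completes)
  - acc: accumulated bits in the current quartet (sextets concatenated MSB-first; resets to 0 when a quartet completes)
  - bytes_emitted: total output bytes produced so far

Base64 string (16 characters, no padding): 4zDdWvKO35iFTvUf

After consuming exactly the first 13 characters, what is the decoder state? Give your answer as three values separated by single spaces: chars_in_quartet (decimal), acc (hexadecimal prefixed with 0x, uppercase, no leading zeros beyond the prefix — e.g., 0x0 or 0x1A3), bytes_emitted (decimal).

After char 0 ('4'=56): chars_in_quartet=1 acc=0x38 bytes_emitted=0
After char 1 ('z'=51): chars_in_quartet=2 acc=0xE33 bytes_emitted=0
After char 2 ('D'=3): chars_in_quartet=3 acc=0x38CC3 bytes_emitted=0
After char 3 ('d'=29): chars_in_quartet=4 acc=0xE330DD -> emit E3 30 DD, reset; bytes_emitted=3
After char 4 ('W'=22): chars_in_quartet=1 acc=0x16 bytes_emitted=3
After char 5 ('v'=47): chars_in_quartet=2 acc=0x5AF bytes_emitted=3
After char 6 ('K'=10): chars_in_quartet=3 acc=0x16BCA bytes_emitted=3
After char 7 ('O'=14): chars_in_quartet=4 acc=0x5AF28E -> emit 5A F2 8E, reset; bytes_emitted=6
After char 8 ('3'=55): chars_in_quartet=1 acc=0x37 bytes_emitted=6
After char 9 ('5'=57): chars_in_quartet=2 acc=0xDF9 bytes_emitted=6
After char 10 ('i'=34): chars_in_quartet=3 acc=0x37E62 bytes_emitted=6
After char 11 ('F'=5): chars_in_quartet=4 acc=0xDF9885 -> emit DF 98 85, reset; bytes_emitted=9
After char 12 ('T'=19): chars_in_quartet=1 acc=0x13 bytes_emitted=9

Answer: 1 0x13 9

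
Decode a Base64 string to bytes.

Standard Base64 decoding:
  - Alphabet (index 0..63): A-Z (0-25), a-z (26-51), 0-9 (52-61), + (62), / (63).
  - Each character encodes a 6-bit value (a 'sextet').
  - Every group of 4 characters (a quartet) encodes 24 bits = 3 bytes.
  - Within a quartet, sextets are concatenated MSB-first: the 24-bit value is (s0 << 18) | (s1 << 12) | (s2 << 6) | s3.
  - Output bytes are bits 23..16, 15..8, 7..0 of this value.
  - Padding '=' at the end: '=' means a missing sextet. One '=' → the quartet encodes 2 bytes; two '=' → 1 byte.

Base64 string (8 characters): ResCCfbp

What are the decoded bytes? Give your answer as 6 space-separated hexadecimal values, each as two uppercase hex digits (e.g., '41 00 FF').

Answer: 45 EB 02 09 F6 E9

Derivation:
After char 0 ('R'=17): chars_in_quartet=1 acc=0x11 bytes_emitted=0
After char 1 ('e'=30): chars_in_quartet=2 acc=0x45E bytes_emitted=0
After char 2 ('s'=44): chars_in_quartet=3 acc=0x117AC bytes_emitted=0
After char 3 ('C'=2): chars_in_quartet=4 acc=0x45EB02 -> emit 45 EB 02, reset; bytes_emitted=3
After char 4 ('C'=2): chars_in_quartet=1 acc=0x2 bytes_emitted=3
After char 5 ('f'=31): chars_in_quartet=2 acc=0x9F bytes_emitted=3
After char 6 ('b'=27): chars_in_quartet=3 acc=0x27DB bytes_emitted=3
After char 7 ('p'=41): chars_in_quartet=4 acc=0x9F6E9 -> emit 09 F6 E9, reset; bytes_emitted=6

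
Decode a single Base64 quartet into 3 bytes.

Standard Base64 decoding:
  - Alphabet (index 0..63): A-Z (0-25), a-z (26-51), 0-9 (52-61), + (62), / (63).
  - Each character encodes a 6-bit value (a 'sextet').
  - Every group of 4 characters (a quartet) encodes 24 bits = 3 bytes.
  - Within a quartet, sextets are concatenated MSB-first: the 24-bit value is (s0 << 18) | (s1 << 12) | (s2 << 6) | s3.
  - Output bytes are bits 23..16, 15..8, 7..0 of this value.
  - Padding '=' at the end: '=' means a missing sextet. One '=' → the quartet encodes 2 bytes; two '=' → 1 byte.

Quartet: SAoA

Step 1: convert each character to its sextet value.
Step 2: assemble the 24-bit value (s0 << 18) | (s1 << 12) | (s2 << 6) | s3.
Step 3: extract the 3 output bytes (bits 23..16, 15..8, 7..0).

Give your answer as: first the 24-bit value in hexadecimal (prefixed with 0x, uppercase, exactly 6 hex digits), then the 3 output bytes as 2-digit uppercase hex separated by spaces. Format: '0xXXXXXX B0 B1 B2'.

Answer: 0x480A00 48 0A 00

Derivation:
Sextets: S=18, A=0, o=40, A=0
24-bit: (18<<18) | (0<<12) | (40<<6) | 0
      = 0x480000 | 0x000000 | 0x000A00 | 0x000000
      = 0x480A00
Bytes: (v>>16)&0xFF=48, (v>>8)&0xFF=0A, v&0xFF=00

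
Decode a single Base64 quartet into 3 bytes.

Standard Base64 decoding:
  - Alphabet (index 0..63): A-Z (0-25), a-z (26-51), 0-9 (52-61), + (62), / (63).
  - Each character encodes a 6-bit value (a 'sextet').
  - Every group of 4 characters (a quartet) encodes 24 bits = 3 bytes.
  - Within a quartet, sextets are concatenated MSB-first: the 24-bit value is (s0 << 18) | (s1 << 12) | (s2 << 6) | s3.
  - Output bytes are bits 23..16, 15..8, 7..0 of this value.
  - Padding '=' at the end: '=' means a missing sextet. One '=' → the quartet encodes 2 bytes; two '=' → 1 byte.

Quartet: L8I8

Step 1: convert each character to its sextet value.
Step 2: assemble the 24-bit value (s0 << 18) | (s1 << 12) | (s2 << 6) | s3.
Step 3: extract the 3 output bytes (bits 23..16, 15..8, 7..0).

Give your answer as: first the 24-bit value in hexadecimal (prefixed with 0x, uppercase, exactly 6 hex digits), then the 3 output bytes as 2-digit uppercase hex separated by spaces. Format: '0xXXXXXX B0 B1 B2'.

Answer: 0x2FC23C 2F C2 3C

Derivation:
Sextets: L=11, 8=60, I=8, 8=60
24-bit: (11<<18) | (60<<12) | (8<<6) | 60
      = 0x2C0000 | 0x03C000 | 0x000200 | 0x00003C
      = 0x2FC23C
Bytes: (v>>16)&0xFF=2F, (v>>8)&0xFF=C2, v&0xFF=3C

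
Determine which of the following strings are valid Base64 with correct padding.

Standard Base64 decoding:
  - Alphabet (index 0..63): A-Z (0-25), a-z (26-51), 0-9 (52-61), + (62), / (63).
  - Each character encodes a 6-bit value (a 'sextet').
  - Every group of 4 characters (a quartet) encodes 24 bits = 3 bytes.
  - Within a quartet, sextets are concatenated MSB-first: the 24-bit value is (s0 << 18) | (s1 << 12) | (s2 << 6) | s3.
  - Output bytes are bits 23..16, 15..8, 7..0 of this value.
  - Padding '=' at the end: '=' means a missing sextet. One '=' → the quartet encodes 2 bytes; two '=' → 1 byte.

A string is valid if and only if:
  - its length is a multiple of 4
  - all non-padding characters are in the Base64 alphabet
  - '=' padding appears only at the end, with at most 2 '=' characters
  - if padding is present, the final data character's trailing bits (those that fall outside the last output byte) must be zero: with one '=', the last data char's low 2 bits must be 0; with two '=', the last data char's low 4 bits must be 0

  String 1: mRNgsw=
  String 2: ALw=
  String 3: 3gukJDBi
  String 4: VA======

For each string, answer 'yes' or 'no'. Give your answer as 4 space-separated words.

Answer: no yes yes no

Derivation:
String 1: 'mRNgsw=' → invalid (len=7 not mult of 4)
String 2: 'ALw=' → valid
String 3: '3gukJDBi' → valid
String 4: 'VA======' → invalid (6 pad chars (max 2))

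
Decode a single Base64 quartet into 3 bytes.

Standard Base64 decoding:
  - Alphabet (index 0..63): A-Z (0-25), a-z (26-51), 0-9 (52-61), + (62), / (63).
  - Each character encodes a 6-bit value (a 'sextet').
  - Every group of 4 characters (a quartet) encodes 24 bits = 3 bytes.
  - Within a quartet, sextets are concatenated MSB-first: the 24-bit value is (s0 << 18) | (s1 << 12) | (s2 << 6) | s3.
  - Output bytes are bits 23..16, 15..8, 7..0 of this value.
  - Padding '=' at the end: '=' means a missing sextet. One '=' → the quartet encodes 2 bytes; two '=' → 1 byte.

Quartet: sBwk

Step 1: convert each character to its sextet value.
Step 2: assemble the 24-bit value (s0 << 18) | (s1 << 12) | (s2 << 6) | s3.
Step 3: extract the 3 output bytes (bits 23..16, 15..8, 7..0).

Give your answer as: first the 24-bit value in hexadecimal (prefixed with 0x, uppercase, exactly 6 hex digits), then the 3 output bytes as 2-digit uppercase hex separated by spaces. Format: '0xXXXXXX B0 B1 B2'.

Sextets: s=44, B=1, w=48, k=36
24-bit: (44<<18) | (1<<12) | (48<<6) | 36
      = 0xB00000 | 0x001000 | 0x000C00 | 0x000024
      = 0xB01C24
Bytes: (v>>16)&0xFF=B0, (v>>8)&0xFF=1C, v&0xFF=24

Answer: 0xB01C24 B0 1C 24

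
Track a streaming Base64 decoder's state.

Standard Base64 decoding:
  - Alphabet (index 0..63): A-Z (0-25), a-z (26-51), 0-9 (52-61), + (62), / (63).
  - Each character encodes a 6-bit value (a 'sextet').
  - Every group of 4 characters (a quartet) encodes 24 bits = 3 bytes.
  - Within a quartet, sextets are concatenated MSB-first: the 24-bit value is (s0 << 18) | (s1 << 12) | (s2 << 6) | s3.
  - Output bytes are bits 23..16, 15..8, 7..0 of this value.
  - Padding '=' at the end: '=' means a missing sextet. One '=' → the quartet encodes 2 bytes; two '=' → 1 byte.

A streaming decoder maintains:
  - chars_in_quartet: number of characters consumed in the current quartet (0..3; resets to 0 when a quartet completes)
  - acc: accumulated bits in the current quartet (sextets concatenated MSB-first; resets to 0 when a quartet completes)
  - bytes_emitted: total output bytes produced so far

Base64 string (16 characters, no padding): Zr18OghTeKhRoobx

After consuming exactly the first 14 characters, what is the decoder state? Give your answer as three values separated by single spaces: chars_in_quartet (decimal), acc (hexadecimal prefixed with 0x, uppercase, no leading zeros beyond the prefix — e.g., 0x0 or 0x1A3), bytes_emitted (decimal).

Answer: 2 0xA28 9

Derivation:
After char 0 ('Z'=25): chars_in_quartet=1 acc=0x19 bytes_emitted=0
After char 1 ('r'=43): chars_in_quartet=2 acc=0x66B bytes_emitted=0
After char 2 ('1'=53): chars_in_quartet=3 acc=0x19AF5 bytes_emitted=0
After char 3 ('8'=60): chars_in_quartet=4 acc=0x66BD7C -> emit 66 BD 7C, reset; bytes_emitted=3
After char 4 ('O'=14): chars_in_quartet=1 acc=0xE bytes_emitted=3
After char 5 ('g'=32): chars_in_quartet=2 acc=0x3A0 bytes_emitted=3
After char 6 ('h'=33): chars_in_quartet=3 acc=0xE821 bytes_emitted=3
After char 7 ('T'=19): chars_in_quartet=4 acc=0x3A0853 -> emit 3A 08 53, reset; bytes_emitted=6
After char 8 ('e'=30): chars_in_quartet=1 acc=0x1E bytes_emitted=6
After char 9 ('K'=10): chars_in_quartet=2 acc=0x78A bytes_emitted=6
After char 10 ('h'=33): chars_in_quartet=3 acc=0x1E2A1 bytes_emitted=6
After char 11 ('R'=17): chars_in_quartet=4 acc=0x78A851 -> emit 78 A8 51, reset; bytes_emitted=9
After char 12 ('o'=40): chars_in_quartet=1 acc=0x28 bytes_emitted=9
After char 13 ('o'=40): chars_in_quartet=2 acc=0xA28 bytes_emitted=9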